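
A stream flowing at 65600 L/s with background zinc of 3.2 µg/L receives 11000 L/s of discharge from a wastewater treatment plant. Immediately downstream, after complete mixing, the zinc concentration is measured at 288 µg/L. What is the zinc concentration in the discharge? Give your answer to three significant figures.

Mass balance: 65600·3.200 + 11000·Cₑ = 76600·288.0
→ Cₑ = (76600·288.0 − 65600·3.200) / 11000 = 1986 µg/L.

1990 µg/L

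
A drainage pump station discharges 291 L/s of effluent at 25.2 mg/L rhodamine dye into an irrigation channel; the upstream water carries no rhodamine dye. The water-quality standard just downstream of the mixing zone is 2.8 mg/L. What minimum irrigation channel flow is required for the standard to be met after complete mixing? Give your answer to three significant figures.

2330 L/s

Set C_mix = 2.8: (Q·0 + 291.0·25.20) / (Q + 291.0) = 2.8
→ Q = 291.0·(25.20 − 2.8)/(2.8 − 0) = 2328 L/s.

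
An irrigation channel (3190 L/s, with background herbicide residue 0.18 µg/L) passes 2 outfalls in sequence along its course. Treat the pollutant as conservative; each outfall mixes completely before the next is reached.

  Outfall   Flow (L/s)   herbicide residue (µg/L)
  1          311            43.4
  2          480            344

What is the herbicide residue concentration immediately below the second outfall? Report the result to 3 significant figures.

Outfall 1: combined Q = 3501 L/s; C = (3190·0.1800 + 311.0·43.40)/3501 = 4.019 µg/L.
Outfall 2: combined Q = 3981 L/s; C = (3501·4.019 + 480.0·344.0)/3981 = 45.01 µg/L.

45.0 µg/L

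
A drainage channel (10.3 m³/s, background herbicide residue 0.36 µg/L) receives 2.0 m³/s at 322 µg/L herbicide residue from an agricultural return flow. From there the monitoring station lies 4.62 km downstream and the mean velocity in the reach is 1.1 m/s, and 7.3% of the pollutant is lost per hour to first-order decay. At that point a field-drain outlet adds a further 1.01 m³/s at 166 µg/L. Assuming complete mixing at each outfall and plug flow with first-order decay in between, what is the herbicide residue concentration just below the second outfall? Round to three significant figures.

57.1 µg/L

Mixed concentration C = ΣQC/ΣQ = (10.30·0.3600 + 2.000·322.0) / 12.30 = 647.7/12.30 = 52.66 µg/L; combined flow 12.30 m³/s.
Travel time t = 4.62·1000 / 1.1 = 4200 s = 1.167 h.
7.3%/h lost → k = −ln(1 − 0.073) = 0.07580 h⁻¹.
First-order decay: C = 52.66·exp(−k·t) = 52.66·0.9154 = 48.20 µg/L.
At the second outfall, C = (12.30·48.20 + 1.010·166.0) / (12.30 + 1.010) = 57.14 µg/L.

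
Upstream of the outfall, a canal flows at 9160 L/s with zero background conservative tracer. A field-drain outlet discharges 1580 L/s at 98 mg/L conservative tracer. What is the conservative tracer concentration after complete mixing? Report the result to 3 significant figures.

Flow-weighted average: C = (9160·0 + 1580·98.00) / 10740 = 154800/10740 = 14.42 mg/L.

14.4 mg/L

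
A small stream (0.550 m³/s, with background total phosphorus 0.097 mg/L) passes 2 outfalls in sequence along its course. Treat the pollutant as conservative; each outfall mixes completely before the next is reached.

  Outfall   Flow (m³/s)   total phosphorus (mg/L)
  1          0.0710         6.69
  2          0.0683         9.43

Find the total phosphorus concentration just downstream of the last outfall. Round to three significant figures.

After outfall 1: Q = 0.5500 + 0.07100 = 0.6210 m³/s; C = (0.5500·0.09700 + 0.07100·6.690)/0.6210 = 0.8508 mg/L.
After outfall 2: Q = 0.6210 + 0.06830 = 0.6893 m³/s; C = (0.6210·0.8508 + 0.06830·9.430)/0.6893 = 1.701 mg/L.

1.70 mg/L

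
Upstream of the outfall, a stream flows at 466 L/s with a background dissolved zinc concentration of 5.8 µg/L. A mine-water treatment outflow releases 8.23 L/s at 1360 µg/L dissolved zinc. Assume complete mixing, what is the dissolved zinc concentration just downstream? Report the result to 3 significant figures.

29.3 µg/L

Flow-weighted average: C = (466.0·5.800 + 8.230·1360) / 474.2 = 13900/474.2 = 29.30 µg/L.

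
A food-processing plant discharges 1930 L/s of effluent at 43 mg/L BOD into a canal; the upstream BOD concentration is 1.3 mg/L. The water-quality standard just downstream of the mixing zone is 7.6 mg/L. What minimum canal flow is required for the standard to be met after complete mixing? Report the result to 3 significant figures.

10800 L/s

Set C_mix = 7.6: (Q·1.300 + 1930·43.00) / (Q + 1930) = 7.6
→ Q = 1930·(43.00 − 7.6)/(7.6 − 1.300) = 10840 L/s.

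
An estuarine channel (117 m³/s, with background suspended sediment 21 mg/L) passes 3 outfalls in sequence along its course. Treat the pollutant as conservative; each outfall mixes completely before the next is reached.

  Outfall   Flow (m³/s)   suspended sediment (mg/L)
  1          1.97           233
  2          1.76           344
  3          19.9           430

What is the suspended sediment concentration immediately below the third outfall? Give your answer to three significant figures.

85.9 mg/L

After outfall 1: Q = 117.0 + 1.970 = 119.0 m³/s; C = (117.0·21.00 + 1.970·233.0)/119.0 = 24.51 mg/L.
After outfall 2: Q = 119.0 + 1.760 = 120.7 m³/s; C = (119.0·24.51 + 1.760·344.0)/120.7 = 29.17 mg/L.
After outfall 3: Q = 120.7 + 19.90 = 140.6 m³/s; C = (120.7·29.17 + 19.90·430.0)/140.6 = 85.89 mg/L.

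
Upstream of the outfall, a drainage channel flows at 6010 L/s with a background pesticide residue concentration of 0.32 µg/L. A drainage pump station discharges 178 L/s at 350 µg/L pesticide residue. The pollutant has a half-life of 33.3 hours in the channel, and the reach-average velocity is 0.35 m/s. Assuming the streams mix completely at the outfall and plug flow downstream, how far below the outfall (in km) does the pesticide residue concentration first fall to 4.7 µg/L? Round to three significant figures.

Flow-weighted average: C = (6010·0.3200 + 178.0·350.0) / 6188 = 64220/6188 = 10.38 µg/L.
Half-life 33.3 h → k = ln 2 / 33.3 = 0.02082 h⁻¹ = 0.4996 d⁻¹.
Set 10.38·exp(−k·t) = 4.7 → t = ln(10.38/4.7)/k = 137000 s = 38.06 h.
Distance = v·t = 0.35·137000 = 47950 m = 47.95 km.

48.0 km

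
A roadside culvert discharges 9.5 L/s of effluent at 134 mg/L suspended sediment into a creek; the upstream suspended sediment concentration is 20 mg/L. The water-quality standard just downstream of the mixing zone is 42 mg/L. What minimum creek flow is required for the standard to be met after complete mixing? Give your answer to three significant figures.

39.7 L/s

Set C_mix = 42: (Q·20.00 + 9.500·134.0) / (Q + 9.500) = 42
→ Q = 9.500·(134.0 − 42)/(42 − 20.00) = 39.73 L/s.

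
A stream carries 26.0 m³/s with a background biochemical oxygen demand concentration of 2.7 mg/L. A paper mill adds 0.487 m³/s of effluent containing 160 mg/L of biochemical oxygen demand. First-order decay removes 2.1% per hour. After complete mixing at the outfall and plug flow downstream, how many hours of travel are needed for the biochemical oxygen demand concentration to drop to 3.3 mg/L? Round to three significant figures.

24.9 h

After mixing, C = (26.00·2.700 + 0.4870·160.0) / 26.49 = 148.1/26.49 = 5.592 mg/L.
2.1%/h lost → k = −ln(1 − 0.021) = 0.02122 h⁻¹.
5.592·exp(−k·t) = 3.3 → t = ln(5.592/3.3)/k = 89470 s = 24.85 h.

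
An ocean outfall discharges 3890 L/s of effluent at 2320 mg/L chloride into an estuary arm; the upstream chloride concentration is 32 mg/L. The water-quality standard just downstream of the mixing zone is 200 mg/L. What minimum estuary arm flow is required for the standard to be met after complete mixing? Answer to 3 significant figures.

Set C_mix = 200: (Q·32.00 + 3890·2320) / (Q + 3890) = 200
→ Q = 3890·(2320 − 200)/(200 − 32.00) = 49090 L/s.

49100 L/s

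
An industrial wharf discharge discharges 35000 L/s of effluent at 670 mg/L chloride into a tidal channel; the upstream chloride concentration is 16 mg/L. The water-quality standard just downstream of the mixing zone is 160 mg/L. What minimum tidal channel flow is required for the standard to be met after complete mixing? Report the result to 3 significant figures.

124000 L/s

Set C_mix = 160: (Q·16.00 + 35000·670.0) / (Q + 35000) = 160
→ Q = 35000·(670.0 − 160)/(160 − 16.00) = 124000 L/s.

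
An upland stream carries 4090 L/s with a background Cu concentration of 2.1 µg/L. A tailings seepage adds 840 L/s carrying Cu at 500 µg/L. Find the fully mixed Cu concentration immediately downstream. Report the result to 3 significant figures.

After mixing, C = (4090·2.100 + 840.0·500.0) / 4930 = 428600/4930 = 86.93 µg/L.

86.9 µg/L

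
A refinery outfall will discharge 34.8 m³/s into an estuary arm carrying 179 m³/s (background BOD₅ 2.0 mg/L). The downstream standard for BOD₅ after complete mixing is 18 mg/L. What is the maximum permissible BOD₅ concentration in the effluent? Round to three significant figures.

100 mg/L

At the limit, (Qr·Cr + Qe·Cₑ)/(Qr + Qe) = 18:
Cₑ = (213.8·18 − 179.0·2.000) / 34.80 = 100.3 mg/L.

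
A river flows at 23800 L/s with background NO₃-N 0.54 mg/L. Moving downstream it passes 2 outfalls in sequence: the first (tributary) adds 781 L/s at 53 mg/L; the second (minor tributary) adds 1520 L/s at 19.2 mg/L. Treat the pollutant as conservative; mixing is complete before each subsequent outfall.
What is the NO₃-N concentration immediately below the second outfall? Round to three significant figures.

3.20 mg/L

Below outfall 1: Q → 24580 L/s, C = (23800·0.5400 + 781.0·53.00)/24580 = 2.207 mg/L.
Below outfall 2: Q → 26100 L/s, C = (24580·2.207 + 1520·19.20)/26100 = 3.196 mg/L.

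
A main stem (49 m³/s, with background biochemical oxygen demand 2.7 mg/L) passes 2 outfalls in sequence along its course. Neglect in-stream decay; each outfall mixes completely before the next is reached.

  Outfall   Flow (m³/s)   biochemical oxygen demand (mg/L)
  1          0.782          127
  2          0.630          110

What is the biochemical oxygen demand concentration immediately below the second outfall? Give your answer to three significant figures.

After outfall 1: Q = 49.00 + 0.7820 = 49.78 m³/s; C = (49.00·2.700 + 0.7820·127.0)/49.78 = 4.653 mg/L.
After outfall 2: Q = 49.78 + 0.6300 = 50.41 m³/s; C = (49.78·4.653 + 0.6300·110.0)/50.41 = 5.969 mg/L.

5.97 mg/L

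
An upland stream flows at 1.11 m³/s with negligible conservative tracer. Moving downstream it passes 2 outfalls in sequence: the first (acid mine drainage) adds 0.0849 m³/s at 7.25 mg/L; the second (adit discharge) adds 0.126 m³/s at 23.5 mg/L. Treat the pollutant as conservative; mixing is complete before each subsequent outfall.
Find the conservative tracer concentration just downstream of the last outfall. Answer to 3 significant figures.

Below outfall 1: Q → 1.195 m³/s, C = (1.110·0 + 0.08490·7.250)/1.195 = 0.5151 mg/L.
Below outfall 2: Q → 1.321 m³/s, C = (1.195·0.5151 + 0.1260·23.50)/1.321 = 2.708 mg/L.

2.71 mg/L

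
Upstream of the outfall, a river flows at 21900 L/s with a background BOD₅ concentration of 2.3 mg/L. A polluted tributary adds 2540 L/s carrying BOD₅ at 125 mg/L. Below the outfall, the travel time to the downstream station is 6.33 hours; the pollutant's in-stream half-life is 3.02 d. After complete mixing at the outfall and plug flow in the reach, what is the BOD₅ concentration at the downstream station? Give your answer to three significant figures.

Conservation of mass: C = (21900·2.300 + 2540·125.0) / 24440 = 367900/24440 = 15.05 mg/L.
Half-life 3.02 d → k = ln 2 / 3.02 = 0.2295 d⁻¹.
Applying C = C₀e^(−kt): 15.05 × 0.9413 = 14.17 mg/L.

14.2 mg/L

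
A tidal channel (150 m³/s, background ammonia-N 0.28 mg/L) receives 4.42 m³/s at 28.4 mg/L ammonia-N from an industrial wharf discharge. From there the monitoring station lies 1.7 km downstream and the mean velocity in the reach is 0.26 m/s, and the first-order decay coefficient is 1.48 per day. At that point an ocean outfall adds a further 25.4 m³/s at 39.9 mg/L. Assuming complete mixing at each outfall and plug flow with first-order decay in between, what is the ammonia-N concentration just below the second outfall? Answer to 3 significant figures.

After mixing, C = (150.0·0.2800 + 4.420·28.40) / 154.4 = 167.5/154.4 = 1.085 mg/L; combined flow 154.4 m³/s.
Travel time t = 1.7·1000 / 0.26 = 6538 s = 1.816 h.
After decay, C = 1.085 × e^(−kt) = 1.085 × 0.8940 = 0.9699 mg/L.
At the second outfall, C = (154.4·0.9699 + 25.40·39.90) / (154.4 + 25.40) = 6.469 mg/L.

6.47 mg/L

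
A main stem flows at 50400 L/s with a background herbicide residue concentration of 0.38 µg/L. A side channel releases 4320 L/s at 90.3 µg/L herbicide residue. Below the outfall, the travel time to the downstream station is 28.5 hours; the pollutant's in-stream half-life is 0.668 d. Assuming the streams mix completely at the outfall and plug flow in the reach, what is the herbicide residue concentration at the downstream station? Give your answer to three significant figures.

2.18 µg/L

Mixed concentration C = ΣQC/ΣQ = (50400·0.3800 + 4320·90.30) / 54720 = 409200/54720 = 7.479 µg/L.
Half-life 0.668 d → k = ln 2 / 0.668 = 1.038 d⁻¹.
After decay, C = 7.479 × e^(−kt) = 7.479 × 0.2916 = 2.181 µg/L.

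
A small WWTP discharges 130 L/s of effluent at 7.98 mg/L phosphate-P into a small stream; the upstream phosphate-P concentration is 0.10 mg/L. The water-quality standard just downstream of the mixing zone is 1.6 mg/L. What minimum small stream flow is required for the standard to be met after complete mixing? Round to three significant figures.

Set C_mix = 1.6: (Q·0.1000 + 130.0·7.980) / (Q + 130.0) = 1.6
→ Q = 130.0·(7.980 − 1.6)/(1.6 − 0.1000) = 552.9 L/s.

553 L/s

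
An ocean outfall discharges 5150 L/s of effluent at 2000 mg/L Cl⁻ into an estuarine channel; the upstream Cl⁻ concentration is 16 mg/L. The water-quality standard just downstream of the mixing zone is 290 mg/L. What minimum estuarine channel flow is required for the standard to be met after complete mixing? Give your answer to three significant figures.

Set C_mix = 290: (Q·16.00 + 5150·2000) / (Q + 5150) = 290
→ Q = 5150·(2000 − 290)/(290 − 16.00) = 32140 L/s.

32100 L/s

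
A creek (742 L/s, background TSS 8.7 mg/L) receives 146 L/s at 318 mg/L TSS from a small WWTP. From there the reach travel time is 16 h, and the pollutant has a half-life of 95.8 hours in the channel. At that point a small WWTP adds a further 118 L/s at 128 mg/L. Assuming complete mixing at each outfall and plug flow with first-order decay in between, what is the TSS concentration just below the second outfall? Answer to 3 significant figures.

61.8 mg/L

Conservation of mass: C = (742.0·8.700 + 146.0·318.0) / 888.0 = 52880/888.0 = 59.55 mg/L; combined flow 888.0 L/s.
Half-life 95.8 h → k = ln 2 / 95.8 = 0.007235 h⁻¹ = 0.1736 d⁻¹.
Applying C = C₀e^(−kt): 59.55 × 0.8907 = 53.04 mg/L.
Second outfall: C = (888.0·53.04 + 118.0·128.0)/1006 = 61.84 mg/L.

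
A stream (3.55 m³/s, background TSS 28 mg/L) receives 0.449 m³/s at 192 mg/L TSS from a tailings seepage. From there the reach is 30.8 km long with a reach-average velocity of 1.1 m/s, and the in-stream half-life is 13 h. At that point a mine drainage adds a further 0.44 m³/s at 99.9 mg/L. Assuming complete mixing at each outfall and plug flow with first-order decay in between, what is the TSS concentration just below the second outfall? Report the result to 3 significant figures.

Conservation of mass: C = (3.550·28.00 + 0.4490·192.0) / 3.999 = 185.6/3.999 = 46.41 mg/L; combined flow 3.999 m³/s.
Travel time t = 30.8·1000 / 1.1 = 28000 s = 7.778 h.
Half-life 13 h → k = ln 2 / 13 = 0.05332 h⁻¹ = 1.280 d⁻¹.
Applying C = C₀e^(−kt): 46.41 × 0.6605 = 30.66 mg/L.
At the second outfall, C = (3.999·30.66 + 0.4400·99.90) / (3.999 + 0.4400) = 37.52 mg/L.

37.5 mg/L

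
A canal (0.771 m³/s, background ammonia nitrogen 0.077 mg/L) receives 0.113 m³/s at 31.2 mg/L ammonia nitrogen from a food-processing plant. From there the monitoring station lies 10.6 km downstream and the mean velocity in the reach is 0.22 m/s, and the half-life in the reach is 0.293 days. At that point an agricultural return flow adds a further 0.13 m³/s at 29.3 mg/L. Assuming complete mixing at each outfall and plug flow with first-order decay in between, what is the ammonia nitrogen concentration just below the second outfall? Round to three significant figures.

4.70 mg/L

Mixed concentration C = ΣQC/ΣQ = (0.7710·0.07700 + 0.1130·31.20) / 0.8840 = 3.585/0.8840 = 4.055 mg/L; combined flow 0.8840 m³/s.
Travel time t = 10.6·1000 / 0.22 = 48180 s = 13.38 h.
Half-life 0.293 d → k = ln 2 / 0.293 = 2.366 d⁻¹.
First-order decay: C = 4.055·exp(−k·t) = 4.055·0.2673 = 1.084 mg/L.
At the second outfall, C = (0.8840·1.084 + 0.1300·29.30) / (0.8840 + 0.1300) = 4.702 mg/L.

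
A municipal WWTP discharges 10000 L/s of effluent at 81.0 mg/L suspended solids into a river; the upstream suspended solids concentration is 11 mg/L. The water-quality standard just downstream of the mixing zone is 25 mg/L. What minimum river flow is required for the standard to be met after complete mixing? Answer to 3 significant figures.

Set C_mix = 25: (Q·11.00 + 10000·81.00) / (Q + 10000) = 25
→ Q = 10000·(81.00 − 25)/(25 − 11.00) = 40000 L/s.

40000 L/s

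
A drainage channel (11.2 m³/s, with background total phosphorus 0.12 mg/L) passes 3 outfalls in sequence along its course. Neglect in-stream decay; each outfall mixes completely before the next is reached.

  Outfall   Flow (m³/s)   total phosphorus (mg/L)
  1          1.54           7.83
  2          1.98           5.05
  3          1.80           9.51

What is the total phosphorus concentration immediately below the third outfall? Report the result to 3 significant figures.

After outfall 1: Q = 11.20 + 1.540 = 12.74 m³/s; C = (11.20·0.1200 + 1.540·7.830)/12.74 = 1.052 mg/L.
After outfall 2: Q = 12.74 + 1.980 = 14.72 m³/s; C = (12.74·1.052 + 1.980·5.050)/14.72 = 1.590 mg/L.
After outfall 3: Q = 14.72 + 1.800 = 16.52 m³/s; C = (14.72·1.590 + 1.800·9.510)/16.52 = 2.453 mg/L.

2.45 mg/L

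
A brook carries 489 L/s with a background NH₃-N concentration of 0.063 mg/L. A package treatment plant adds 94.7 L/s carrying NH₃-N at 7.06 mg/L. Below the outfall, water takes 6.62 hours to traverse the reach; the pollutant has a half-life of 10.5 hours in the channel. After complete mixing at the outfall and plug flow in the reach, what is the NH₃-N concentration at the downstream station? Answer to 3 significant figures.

Flow-weighted average: C = (489.0·0.06300 + 94.70·7.060) / 583.7 = 699.4/583.7 = 1.198 mg/L.
Half-life 10.5 h → k = ln 2 / 10.5 = 0.06601 h⁻¹ = 1.584 d⁻¹.
Applying C = C₀e^(−kt): 1.198 × 0.6460 = 0.7740 mg/L.

0.774 mg/L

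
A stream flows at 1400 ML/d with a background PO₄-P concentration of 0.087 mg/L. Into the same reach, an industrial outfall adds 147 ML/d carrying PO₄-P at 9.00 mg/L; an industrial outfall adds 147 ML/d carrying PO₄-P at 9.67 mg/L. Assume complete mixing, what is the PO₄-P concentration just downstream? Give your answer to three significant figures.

Mixed concentration C = ΣQC/ΣQ = (1400·0.08700 + 147.0·9.000 + 147.0·9.670) / 1694 = 2866/1694 = 1.692 mg/L.

1.69 mg/L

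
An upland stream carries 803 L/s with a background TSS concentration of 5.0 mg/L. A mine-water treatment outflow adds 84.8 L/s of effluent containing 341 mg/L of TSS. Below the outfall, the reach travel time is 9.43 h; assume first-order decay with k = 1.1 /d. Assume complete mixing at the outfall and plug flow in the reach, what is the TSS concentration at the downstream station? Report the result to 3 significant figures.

24.1 mg/L

Conservation of mass: C = (803.0·5.000 + 84.80·341.0) / 887.8 = 32930/887.8 = 37.09 mg/L.
After decay, C = 37.09 × e^(−kt) = 37.09 × 0.6491 = 24.08 mg/L.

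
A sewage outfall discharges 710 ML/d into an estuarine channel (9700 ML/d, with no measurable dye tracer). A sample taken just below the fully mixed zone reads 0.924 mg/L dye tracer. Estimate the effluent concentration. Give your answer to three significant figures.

Mass balance: 9700·0 + 710.0·Cₑ = 10410·0.9240
→ Cₑ = (10410·0.9240 − 9700·0) / 710.0 = 13.55 mg/L.

13.5 mg/L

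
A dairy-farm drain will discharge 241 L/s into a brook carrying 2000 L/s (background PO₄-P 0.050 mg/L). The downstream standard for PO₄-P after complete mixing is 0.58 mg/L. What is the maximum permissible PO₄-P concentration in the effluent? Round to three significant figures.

4.98 mg/L

At the limit, (Qr·Cr + Qe·Cₑ)/(Qr + Qe) = 0.58:
Cₑ = (2241·0.58 − 2000·0.05000) / 241.0 = 4.978 mg/L.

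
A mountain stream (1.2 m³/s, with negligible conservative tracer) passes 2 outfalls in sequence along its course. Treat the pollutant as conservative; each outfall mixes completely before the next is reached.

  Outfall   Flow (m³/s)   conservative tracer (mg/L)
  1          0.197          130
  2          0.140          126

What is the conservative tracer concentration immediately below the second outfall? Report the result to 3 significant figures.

28.1 mg/L

After outfall 1: Q = 1.200 + 0.1970 = 1.397 m³/s; C = (1.200·0 + 0.1970·130.0)/1.397 = 18.33 mg/L.
After outfall 2: Q = 1.397 + 0.1400 = 1.537 m³/s; C = (1.397·18.33 + 0.1400·126.0)/1.537 = 28.14 mg/L.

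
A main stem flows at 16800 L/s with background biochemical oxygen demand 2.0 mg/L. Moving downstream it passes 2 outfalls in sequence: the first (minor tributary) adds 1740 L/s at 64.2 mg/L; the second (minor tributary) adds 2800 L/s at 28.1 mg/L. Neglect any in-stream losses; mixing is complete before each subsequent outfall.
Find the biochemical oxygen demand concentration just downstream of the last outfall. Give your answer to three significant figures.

10.5 mg/L

Below outfall 1: Q → 18540 L/s, C = (16800·2.000 + 1740·64.20)/18540 = 7.838 mg/L.
Below outfall 2: Q → 21340 L/s, C = (18540·7.838 + 2800·28.10)/21340 = 10.50 mg/L.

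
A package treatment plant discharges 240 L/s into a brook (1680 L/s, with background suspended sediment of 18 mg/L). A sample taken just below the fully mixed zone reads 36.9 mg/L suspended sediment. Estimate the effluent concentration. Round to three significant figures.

Mass balance: 1680·18.00 + 240.0·Cₑ = 1920·36.90
→ Cₑ = (1920·36.90 − 1680·18.00) / 240.0 = 169.2 mg/L.

169 mg/L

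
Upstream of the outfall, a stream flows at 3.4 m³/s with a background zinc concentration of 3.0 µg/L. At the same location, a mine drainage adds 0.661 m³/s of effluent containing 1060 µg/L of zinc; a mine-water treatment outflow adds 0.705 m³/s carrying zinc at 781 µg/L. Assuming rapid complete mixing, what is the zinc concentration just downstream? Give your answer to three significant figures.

265 µg/L

Conservation of mass: C = (3.400·3.000 + 0.6610·1060 + 0.7050·781.0) / 4.766 = 1261/4.766 = 264.7 µg/L.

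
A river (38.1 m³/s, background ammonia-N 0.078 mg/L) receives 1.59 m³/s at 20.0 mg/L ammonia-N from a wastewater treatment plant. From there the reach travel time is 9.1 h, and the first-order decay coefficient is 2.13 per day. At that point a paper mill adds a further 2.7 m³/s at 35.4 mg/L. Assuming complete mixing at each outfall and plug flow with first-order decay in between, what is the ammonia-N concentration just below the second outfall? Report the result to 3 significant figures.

2.62 mg/L

Flow-weighted average: C = (38.10·0.07800 + 1.590·20.00) / 39.69 = 34.77/39.69 = 0.8761 mg/L; combined flow 39.69 m³/s.
After decay, C = 0.8761 × e^(−kt) = 0.8761 × 0.4459 = 0.3907 mg/L.
Second outfall: C = (39.69·0.3907 + 2.700·35.40)/42.39 = 2.621 mg/L.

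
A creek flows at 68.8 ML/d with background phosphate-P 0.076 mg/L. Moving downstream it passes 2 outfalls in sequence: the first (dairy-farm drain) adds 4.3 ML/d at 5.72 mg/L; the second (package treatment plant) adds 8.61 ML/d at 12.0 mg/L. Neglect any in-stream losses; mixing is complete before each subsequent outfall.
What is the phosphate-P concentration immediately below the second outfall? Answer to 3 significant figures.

1.63 mg/L

After outfall 1: Q = 68.80 + 4.300 = 73.10 ML/d; C = (68.80·0.07600 + 4.300·5.720)/73.10 = 0.4080 mg/L.
After outfall 2: Q = 73.10 + 8.610 = 81.71 ML/d; C = (73.10·0.4080 + 8.610·12.00)/81.71 = 1.629 mg/L.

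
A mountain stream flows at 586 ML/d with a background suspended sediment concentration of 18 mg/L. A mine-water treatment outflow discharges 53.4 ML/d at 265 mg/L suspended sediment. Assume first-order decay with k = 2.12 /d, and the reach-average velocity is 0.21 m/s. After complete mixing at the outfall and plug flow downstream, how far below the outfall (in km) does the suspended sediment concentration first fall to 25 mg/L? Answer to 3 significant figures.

After mixing, C = (586.0·18.00 + 53.40·265.0) / 639.4 = 24700/639.4 = 38.63 mg/L.
Set 38.63·exp(−k·t) = 25 → t = ln(38.63/25)/k = 17730 s = 4.926 h.
Distance = v·t = 0.21·17730 = 3724 m = 3.724 km.

3.72 km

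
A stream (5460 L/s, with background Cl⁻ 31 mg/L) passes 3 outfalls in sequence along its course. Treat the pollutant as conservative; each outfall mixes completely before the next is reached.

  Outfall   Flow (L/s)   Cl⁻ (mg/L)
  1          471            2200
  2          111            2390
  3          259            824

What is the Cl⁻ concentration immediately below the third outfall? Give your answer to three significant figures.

267 mg/L

After outfall 1: Q = 5460 + 471.0 = 5931 L/s; C = (5460·31.00 + 471.0·2200)/5931 = 203.2 mg/L.
After outfall 2: Q = 5931 + 111.0 = 6042 L/s; C = (5931·203.2 + 111.0·2390)/6042 = 243.4 mg/L.
After outfall 3: Q = 6042 + 259.0 = 6301 L/s; C = (6042·243.4 + 259.0·824.0)/6301 = 267.3 mg/L.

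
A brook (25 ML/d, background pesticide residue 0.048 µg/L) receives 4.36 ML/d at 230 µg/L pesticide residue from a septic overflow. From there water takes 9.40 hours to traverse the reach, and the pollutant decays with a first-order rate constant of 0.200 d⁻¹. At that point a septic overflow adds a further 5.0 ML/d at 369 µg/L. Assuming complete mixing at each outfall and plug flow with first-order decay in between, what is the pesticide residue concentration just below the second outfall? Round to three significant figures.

80.7 µg/L

Mass balance: C = (25.00·0.04800 + 4.360·230.0) / 29.36 = 1004/29.36 = 34.20 µg/L; combined flow 29.36 ML/d.
Decay over the reach: 34.20·exp(−kt) = 34.20·0.9247 = 31.62 µg/L.
At the second outfall, C = (29.36·31.62 + 5.000·369.0) / (29.36 + 5.000) = 80.71 µg/L.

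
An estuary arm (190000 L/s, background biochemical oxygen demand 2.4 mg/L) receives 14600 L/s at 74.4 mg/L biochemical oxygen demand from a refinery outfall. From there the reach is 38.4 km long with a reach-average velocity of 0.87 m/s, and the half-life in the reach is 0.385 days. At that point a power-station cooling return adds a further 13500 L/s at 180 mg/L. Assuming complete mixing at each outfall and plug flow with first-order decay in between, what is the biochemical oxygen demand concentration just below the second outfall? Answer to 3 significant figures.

14.0 mg/L

After mixing, C = (190000·2.400 + 14600·74.40) / 204600 = 1542000/204600 = 7.538 mg/L; combined flow 204600 L/s.
Travel time t = 38.4·1000 / 0.87 = 44140 s = 12.26 h.
Half-life 0.385 d → k = ln 2 / 0.385 = 1.800 d⁻¹.
Decay over the reach: 7.538·exp(−kt) = 7.538·0.3986 = 3.005 mg/L.
At the second outfall, C = (204600·3.005 + 13500·180.0) / (204600 + 13500) = 13.96 mg/L.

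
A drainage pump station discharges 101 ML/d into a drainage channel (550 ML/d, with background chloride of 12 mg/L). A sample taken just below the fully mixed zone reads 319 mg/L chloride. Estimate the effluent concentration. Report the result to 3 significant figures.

Mass balance: 550.0·12.00 + 101.0·Cₑ = 651.0·319.0
→ Cₑ = (651.0·319.0 − 550.0·12.00) / 101.0 = 1991 mg/L.

1990 mg/L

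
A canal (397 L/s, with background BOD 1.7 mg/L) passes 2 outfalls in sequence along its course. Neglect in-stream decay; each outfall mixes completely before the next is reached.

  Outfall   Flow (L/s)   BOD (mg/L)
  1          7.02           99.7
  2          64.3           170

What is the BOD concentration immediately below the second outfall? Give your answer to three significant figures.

26.3 mg/L

Below outfall 1: Q → 404.0 L/s, C = (397.0·1.700 + 7.020·99.70)/404.0 = 3.403 mg/L.
Below outfall 2: Q → 468.3 L/s, C = (404.0·3.403 + 64.30·170.0)/468.3 = 26.28 mg/L.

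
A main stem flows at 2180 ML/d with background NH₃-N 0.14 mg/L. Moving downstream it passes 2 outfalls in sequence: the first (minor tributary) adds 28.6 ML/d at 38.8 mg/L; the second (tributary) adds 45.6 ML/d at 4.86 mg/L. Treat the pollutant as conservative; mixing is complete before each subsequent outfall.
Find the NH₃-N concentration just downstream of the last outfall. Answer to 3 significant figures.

After outfall 1: Q = 2180 + 28.60 = 2209 ML/d; C = (2180·0.1400 + 28.60·38.80)/2209 = 0.6406 mg/L.
After outfall 2: Q = 2209 + 45.60 = 2254 ML/d; C = (2209·0.6406 + 45.60·4.860)/2254 = 0.7260 mg/L.

0.726 mg/L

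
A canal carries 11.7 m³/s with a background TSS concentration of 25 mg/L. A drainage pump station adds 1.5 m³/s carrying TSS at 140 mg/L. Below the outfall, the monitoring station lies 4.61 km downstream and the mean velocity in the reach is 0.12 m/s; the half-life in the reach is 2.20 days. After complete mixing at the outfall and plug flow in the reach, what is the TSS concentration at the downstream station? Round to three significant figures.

33.1 mg/L

Conservation of mass: C = (11.70·25.00 + 1.500·140.0) / 13.20 = 502.5/13.20 = 38.07 mg/L.
Travel time t = 4.61·1000 / 0.12 = 38420 s = 10.67 h.
Half-life 2.20 d → k = ln 2 / 2.20 = 0.3151 d⁻¹.
After decay, C = 38.07 × e^(−kt) = 38.07 × 0.8693 = 33.09 mg/L.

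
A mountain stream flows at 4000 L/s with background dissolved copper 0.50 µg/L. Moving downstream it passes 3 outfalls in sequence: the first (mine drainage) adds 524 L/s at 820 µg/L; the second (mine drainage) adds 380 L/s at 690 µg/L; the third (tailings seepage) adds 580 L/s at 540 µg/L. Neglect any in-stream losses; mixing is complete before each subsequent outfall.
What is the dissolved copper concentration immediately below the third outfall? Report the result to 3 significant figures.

184 µg/L

Outfall 1: combined Q = 4524 L/s; C = (4000·0.5000 + 524.0·820.0)/4524 = 95.42 µg/L.
Outfall 2: combined Q = 4904 L/s; C = (4524·95.42 + 380.0·690.0)/4904 = 141.5 µg/L.
Outfall 3: combined Q = 5484 L/s; C = (4904·141.5 + 580.0·540.0)/5484 = 183.6 µg/L.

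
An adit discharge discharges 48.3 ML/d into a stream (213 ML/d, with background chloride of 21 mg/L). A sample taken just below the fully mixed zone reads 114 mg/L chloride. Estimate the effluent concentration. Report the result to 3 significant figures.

524 mg/L

Mass balance: 213.0·21.00 + 48.30·Cₑ = 261.3·114.0
→ Cₑ = (261.3·114.0 − 213.0·21.00) / 48.30 = 524.1 mg/L.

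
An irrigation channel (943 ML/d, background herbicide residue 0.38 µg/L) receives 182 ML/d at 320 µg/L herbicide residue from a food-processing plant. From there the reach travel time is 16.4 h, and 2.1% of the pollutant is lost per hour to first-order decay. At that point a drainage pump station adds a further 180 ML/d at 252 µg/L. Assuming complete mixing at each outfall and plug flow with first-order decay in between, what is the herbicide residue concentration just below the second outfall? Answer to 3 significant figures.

66.5 µg/L

Mixed concentration C = ΣQC/ΣQ = (943.0·0.3800 + 182.0·320.0) / 1125 = 58600/1125 = 52.09 µg/L; combined flow 1125 ML/d.
2.1%/h lost → k = −ln(1 − 0.021) = 0.02122 h⁻¹.
Decay over the reach: 52.09·exp(−kt) = 52.09·0.7061 = 36.78 µg/L.
Second outfall: C = (1125·36.78 + 180.0·252.0)/1305 = 66.46 µg/L.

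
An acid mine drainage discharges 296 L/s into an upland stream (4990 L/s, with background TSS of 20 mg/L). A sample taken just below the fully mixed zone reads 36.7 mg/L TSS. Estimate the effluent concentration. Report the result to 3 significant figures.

318 mg/L

Mass balance: 4990·20.00 + 296.0·Cₑ = 5286·36.70
→ Cₑ = (5286·36.70 − 4990·20.00) / 296.0 = 318.2 mg/L.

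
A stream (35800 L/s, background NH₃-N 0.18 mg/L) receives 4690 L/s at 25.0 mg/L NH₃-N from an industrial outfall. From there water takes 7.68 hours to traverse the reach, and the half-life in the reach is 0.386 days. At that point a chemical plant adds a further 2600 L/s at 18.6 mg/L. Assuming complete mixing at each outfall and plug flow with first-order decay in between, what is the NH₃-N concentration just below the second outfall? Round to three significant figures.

Mass balance: C = (35800·0.1800 + 4690·25.00) / 40490 = 123700/40490 = 3.055 mg/L; combined flow 40490 L/s.
Half-life 0.386 d → k = ln 2 / 0.386 = 1.796 d⁻¹.
First-order decay: C = 3.055·exp(−k·t) = 3.055·0.5629 = 1.720 mg/L.
Second outfall: C = (40490·1.720 + 2600·18.60)/43090 = 2.738 mg/L.

2.74 mg/L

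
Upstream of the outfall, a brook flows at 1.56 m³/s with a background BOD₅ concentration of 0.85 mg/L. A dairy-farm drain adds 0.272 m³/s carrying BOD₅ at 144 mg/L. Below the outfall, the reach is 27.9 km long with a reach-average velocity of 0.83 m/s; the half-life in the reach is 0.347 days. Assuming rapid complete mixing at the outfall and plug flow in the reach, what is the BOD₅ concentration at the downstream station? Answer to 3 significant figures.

Mixed concentration C = ΣQC/ΣQ = (1.560·0.8500 + 0.2720·144.0) / 1.832 = 40.49/1.832 = 22.10 mg/L.
Travel time t = 27.9·1000 / 0.83 = 33610 s = 9.337 h.
Half-life 0.347 d → k = ln 2 / 0.347 = 1.998 d⁻¹.
Applying C = C₀e^(−kt): 22.10 × 0.4597 = 10.16 mg/L.

10.2 mg/L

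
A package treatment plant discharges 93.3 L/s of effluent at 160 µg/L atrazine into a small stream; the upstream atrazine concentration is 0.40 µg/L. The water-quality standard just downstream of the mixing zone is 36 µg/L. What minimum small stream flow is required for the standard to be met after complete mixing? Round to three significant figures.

325 L/s

Set C_mix = 36: (Q·0.4000 + 93.30·160.0) / (Q + 93.30) = 36
→ Q = 93.30·(160.0 − 36)/(36 − 0.4000) = 325.0 L/s.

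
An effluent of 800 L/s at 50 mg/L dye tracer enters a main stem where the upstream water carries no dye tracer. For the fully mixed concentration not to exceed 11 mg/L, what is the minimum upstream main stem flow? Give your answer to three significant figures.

2840 L/s

Set C_mix = 11: (Q·0 + 800.0·50.00) / (Q + 800.0) = 11
→ Q = 800.0·(50.00 − 11)/(11 − 0) = 2836 L/s.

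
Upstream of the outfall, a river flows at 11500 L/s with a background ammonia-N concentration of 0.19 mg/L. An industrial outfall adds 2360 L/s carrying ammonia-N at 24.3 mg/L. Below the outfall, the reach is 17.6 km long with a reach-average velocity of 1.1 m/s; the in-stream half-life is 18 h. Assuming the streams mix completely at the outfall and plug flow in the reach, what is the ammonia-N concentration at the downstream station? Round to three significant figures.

3.62 mg/L

Conservation of mass: C = (11500·0.1900 + 2360·24.30) / 13860 = 59530/13860 = 4.295 mg/L.
Travel time t = 17.6·1000 / 1.1 = 16000 s = 4.444 h.
Half-life 18 h → k = ln 2 / 18 = 0.03851 h⁻¹ = 0.9242 d⁻¹.
After decay, C = 4.295 × e^(−kt) = 4.295 × 0.8427 = 3.620 mg/L.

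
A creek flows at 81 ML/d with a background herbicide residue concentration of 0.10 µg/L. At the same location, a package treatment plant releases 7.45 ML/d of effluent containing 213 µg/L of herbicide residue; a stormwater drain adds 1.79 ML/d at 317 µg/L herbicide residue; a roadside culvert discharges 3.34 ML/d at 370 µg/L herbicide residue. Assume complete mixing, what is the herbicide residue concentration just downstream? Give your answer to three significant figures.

Mixed concentration C = ΣQC/ΣQ = (81.00·0.1000 + 7.450·213.0 + 1.790·317.0 + 3.340·370.0) / 93.58 = 3398/93.58 = 36.31 µg/L.

36.3 µg/L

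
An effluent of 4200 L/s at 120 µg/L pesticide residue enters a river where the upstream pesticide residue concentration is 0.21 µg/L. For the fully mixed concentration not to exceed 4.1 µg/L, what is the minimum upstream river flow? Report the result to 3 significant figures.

Set C_mix = 4.1: (Q·0.2100 + 4200·120.0) / (Q + 4200) = 4.1
→ Q = 4200·(120.0 − 4.1)/(4.1 − 0.2100) = 125100 L/s.

125000 L/s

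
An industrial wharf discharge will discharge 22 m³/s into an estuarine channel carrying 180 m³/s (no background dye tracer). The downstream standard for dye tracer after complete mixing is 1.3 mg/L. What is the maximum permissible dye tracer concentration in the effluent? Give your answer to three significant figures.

11.9 mg/L

At the limit, (Qr·Cr + Qe·Cₑ)/(Qr + Qe) = 1.3:
Cₑ = (202.0·1.3 − 180.0·0) / 22.00 = 11.94 mg/L.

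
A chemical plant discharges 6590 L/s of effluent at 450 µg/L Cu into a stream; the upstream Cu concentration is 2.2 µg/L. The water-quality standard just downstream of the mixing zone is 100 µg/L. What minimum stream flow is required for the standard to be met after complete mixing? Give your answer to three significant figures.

Set C_mix = 100: (Q·2.200 + 6590·450.0) / (Q + 6590) = 100
→ Q = 6590·(450.0 − 100)/(100 − 2.200) = 23580 L/s.

23600 L/s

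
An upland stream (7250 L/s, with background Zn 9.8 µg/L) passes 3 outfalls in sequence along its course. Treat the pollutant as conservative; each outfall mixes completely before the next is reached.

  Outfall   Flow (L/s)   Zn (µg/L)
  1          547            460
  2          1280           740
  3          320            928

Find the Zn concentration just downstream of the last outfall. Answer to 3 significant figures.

167 µg/L

Below outfall 1: Q → 7797 L/s, C = (7250·9.800 + 547.0·460.0)/7797 = 41.38 µg/L.
Below outfall 2: Q → 9077 L/s, C = (7797·41.38 + 1280·740.0)/9077 = 139.9 µg/L.
Below outfall 3: Q → 9397 L/s, C = (9077·139.9 + 320.0·928.0)/9397 = 166.7 µg/L.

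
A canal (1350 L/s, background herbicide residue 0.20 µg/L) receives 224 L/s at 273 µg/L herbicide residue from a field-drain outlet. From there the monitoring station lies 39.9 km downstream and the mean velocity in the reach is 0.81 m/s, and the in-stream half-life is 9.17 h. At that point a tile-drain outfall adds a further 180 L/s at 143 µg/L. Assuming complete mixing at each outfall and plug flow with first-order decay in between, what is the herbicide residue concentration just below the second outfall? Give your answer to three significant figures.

27.1 µg/L

Flow-weighted average: C = (1350·0.2000 + 224.0·273.0) / 1574 = 61420/1574 = 39.02 µg/L; combined flow 1574 L/s.
Travel time t = 39.9·1000 / 0.81 = 49260 s = 13.68 h.
Half-life 9.17 h → k = ln 2 / 9.17 = 0.07559 h⁻¹ = 1.814 d⁻¹.
First-order decay: C = 39.02·exp(−k·t) = 39.02·0.3555 = 13.87 µg/L.
At the second outfall, C = (1574·13.87 + 180.0·143.0) / (1574 + 180.0) = 27.12 µg/L.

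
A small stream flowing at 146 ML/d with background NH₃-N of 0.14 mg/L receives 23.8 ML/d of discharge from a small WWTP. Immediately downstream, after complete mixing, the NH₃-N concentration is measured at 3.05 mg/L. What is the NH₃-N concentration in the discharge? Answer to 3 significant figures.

20.9 mg/L

Mass balance: 146.0·0.1400 + 23.80·Cₑ = 169.8·3.050
→ Cₑ = (169.8·3.050 − 146.0·0.1400) / 23.80 = 20.90 mg/L.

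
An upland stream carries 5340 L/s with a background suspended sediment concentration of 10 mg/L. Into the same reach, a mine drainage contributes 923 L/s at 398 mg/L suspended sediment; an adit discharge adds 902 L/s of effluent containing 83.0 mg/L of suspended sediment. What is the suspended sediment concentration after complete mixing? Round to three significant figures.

69.2 mg/L

Conservation of mass: C = (5340·10.00 + 923.0·398.0 + 902.0·83.00) / 7165 = 495600/7165 = 69.17 mg/L.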